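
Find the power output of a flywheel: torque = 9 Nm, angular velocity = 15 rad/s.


Given: tau = 9 Nm, omega = 15 rad/s
Using P = tau * omega
P = 9 * 15
P = 135 W

135 W


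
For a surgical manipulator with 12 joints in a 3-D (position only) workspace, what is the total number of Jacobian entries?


Given: task space dimension = 3, joints = 12
Jacobian is a 3 x 12 matrix
Total entries = rows * columns
Total = 3 * 12
Total = 36

36


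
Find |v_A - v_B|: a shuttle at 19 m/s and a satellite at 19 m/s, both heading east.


Given: v_A = 19 m/s east, v_B = 19 m/s east
Both move in the same direction; relative speed = |v_A - v_B|
|19 - 19| = |0|
= 0 m/s

0 m/s


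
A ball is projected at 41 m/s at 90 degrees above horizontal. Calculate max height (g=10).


Given: v0 = 41 m/s, theta = 90 deg, g = 10 m/s^2
sin^2(90) = 1
Using H = v0^2 * sin^2(theta) / (2*g)
H = 41^2 * 1 / (2*10)
H = 1681 * 1 / 20
H = 1681 / 20
H = 1681/20 m

1681/20 m


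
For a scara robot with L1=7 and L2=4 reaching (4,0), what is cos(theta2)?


Given: L1 = 7, L2 = 4, target (x, y) = (4, 0)
Using cos(theta2) = (x^2 + y^2 - L1^2 - L2^2) / (2*L1*L2)
x^2 + y^2 = 4^2 + 0 = 16
L1^2 + L2^2 = 49 + 16 = 65
Numerator = 16 - 65 = -49
Denominator = 2*7*4 = 56
cos(theta2) = -49/56 = -7/8

-7/8


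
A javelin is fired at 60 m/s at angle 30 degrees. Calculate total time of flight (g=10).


Given: v0 = 60 m/s, theta = 30 deg, g = 10 m/s^2
sin(30) = 1/2
Using T = 2*v0*sin(theta) / g
T = 2*60*1/2 / 10
T = 60 / 10
T = 6 s

6 s


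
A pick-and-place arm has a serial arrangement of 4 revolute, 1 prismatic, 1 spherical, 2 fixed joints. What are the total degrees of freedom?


Given: serial robot with 4 revolute, 1 prismatic, 1 spherical, 2 fixed joints
DOF contribution per joint type: revolute=1, prismatic=1, spherical=3, fixed=0
DOF = 4*1 + 1*1 + 1*3 + 2*0
DOF = 8

8


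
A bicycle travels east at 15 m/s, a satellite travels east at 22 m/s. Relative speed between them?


Given: v_A = 15 m/s east, v_B = 22 m/s east
Both move in the same direction; relative speed = |v_A - v_B|
|15 - 22| = |-7|
= 7 m/s

7 m/s


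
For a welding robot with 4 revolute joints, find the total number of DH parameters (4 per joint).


Given: 4 joints, 4 DH parameters per joint (d, theta, a, alpha)
Total DH parameters = number_of_joints * 4
Total = 4 * 4
Total = 16

16


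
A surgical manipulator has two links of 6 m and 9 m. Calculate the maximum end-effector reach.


Given: L1 = 6 m, L2 = 9 m
For a 2-link planar arm, max reach = L1 + L2 (fully extended)
Max reach = 6 + 9
Max reach = 15 m

15 m


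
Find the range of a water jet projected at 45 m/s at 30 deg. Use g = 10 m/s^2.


Given: v0 = 45 m/s, theta = 30 deg, g = 10 m/s^2
sin(2*30) = sin(60) = sqrt(3)/2
Using R = v0^2 * sin(2*theta) / g
R = 45^2 * (sqrt(3)/2) / 10
R = 2025 * sqrt(3) / 20
R = 405/4*sqrt(3) m

405/4*sqrt(3) m


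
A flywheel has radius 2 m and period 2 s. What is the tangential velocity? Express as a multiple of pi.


Given: radius r = 2 m, period T = 2 s
Using v = 2*pi*r / T
v = 2*pi*2 / 2
v = 4*pi / 2
v = 2*pi m/s

2*pi m/s


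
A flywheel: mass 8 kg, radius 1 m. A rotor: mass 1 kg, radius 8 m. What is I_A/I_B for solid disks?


Given: M1=8 kg, R1=1 m, M2=1 kg, R2=8 m
For a disk: I = (1/2)*M*R^2, so I_A/I_B = (M1*R1^2)/(M2*R2^2)
M1*R1^2 = 8*1 = 8
M2*R2^2 = 1*64 = 64
I_A/I_B = 8/64 = 1/8

1/8


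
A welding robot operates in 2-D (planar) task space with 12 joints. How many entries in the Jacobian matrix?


Given: task space dimension = 2, joints = 12
Jacobian is a 2 x 12 matrix
Total entries = rows * columns
Total = 2 * 12
Total = 24

24


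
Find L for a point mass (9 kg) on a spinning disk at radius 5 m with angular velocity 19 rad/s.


Given: m = 9 kg, r = 5 m, omega = 19 rad/s
For a point mass: I = m*r^2
I = 9*5^2 = 9*25 = 225
L = I*omega = 225*19
L = 4275 kg*m^2/s

4275 kg*m^2/s


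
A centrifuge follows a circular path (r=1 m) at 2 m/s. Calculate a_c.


Given: v = 2 m/s, r = 1 m
Using a_c = v^2 / r
a_c = 2^2 / 1
a_c = 4 / 1
a_c = 4 m/s^2

4 m/s^2


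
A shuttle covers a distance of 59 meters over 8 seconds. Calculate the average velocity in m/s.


Given: distance d = 59 m, time t = 8 s
Using v = d / t
v = 59 / 8
v = 59/8 m/s

59/8 m/s


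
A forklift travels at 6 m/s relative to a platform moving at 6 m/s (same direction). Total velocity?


Given: object velocity = 6 m/s, platform velocity = 6 m/s (same direction)
Using classical velocity addition: v_total = v_object + v_platform
v_total = 6 + 6
v_total = 12 m/s

12 m/s


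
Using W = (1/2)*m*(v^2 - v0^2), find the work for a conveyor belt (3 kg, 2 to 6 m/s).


Given: m = 3 kg, v0 = 2 m/s, v = 6 m/s
Using W = (1/2)*m*(v^2 - v0^2)
v^2 = 6^2 = 36
v0^2 = 2^2 = 4
v^2 - v0^2 = 36 - 4 = 32
W = (1/2)*3*32 = 48 J

48 J


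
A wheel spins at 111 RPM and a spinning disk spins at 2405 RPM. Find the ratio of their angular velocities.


Given: RPM_A = 111, RPM_B = 2405
omega = 2*pi*RPM/60, so omega_A/omega_B = RPM_A / RPM_B
omega_A/omega_B = 111 / 2405
omega_A/omega_B = 3/65

3/65


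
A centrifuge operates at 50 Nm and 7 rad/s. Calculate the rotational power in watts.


Given: tau = 50 Nm, omega = 7 rad/s
Using P = tau * omega
P = 50 * 7
P = 350 W

350 W


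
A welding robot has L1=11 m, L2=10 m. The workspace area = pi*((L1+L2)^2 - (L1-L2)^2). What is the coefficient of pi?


Given: L1 = 11, L2 = 10
(L1+L2)^2 = (21)^2 = 441
(L1-L2)^2 = (1)^2 = 1
Difference = 441 - 1 = 440
This equals 4*L1*L2 = 4*11*10 = 440
Workspace area = 440*pi

440


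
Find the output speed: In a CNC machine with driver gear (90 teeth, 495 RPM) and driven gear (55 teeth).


Given: N1 = 90 teeth, w1 = 495 RPM, N2 = 55 teeth
Using N1*w1 = N2*w2
w2 = N1*w1 / N2
w2 = 90*495 / 55
w2 = 44550 / 55
w2 = 810 RPM

810 RPM


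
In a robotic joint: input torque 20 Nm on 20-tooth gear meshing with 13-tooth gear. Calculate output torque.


Given: N1 = 20, N2 = 13, T1 = 20 Nm
Using T2/T1 = N2/N1
T2 = T1 * N2 / N1
T2 = 20 * 13 / 20
T2 = 260 / 20
T2 = 13 Nm

13 Nm


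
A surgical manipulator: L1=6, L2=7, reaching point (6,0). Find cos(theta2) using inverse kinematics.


Given: L1 = 6, L2 = 7, target (x, y) = (6, 0)
Using cos(theta2) = (x^2 + y^2 - L1^2 - L2^2) / (2*L1*L2)
x^2 + y^2 = 6^2 + 0 = 36
L1^2 + L2^2 = 36 + 49 = 85
Numerator = 36 - 85 = -49
Denominator = 2*6*7 = 84
cos(theta2) = -49/84 = -7/12

-7/12


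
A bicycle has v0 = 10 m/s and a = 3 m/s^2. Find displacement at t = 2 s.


Given: v0 = 10 m/s, a = 3 m/s^2, t = 2 s
Using s = v0*t + (1/2)*a*t^2
s = 10*2 + (1/2)*3*2^2
s = 20 + (1/2)*12
s = 20 + 6
s = 26

26 m


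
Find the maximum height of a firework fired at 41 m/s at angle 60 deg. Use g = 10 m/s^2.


Given: v0 = 41 m/s, theta = 60 deg, g = 10 m/s^2
sin^2(60) = 3/4
Using H = v0^2 * sin^2(theta) / (2*g)
H = 41^2 * 3/4 / (2*10)
H = 1681 * 3/4 / 20
H = 5043/4 / 20
H = 5043/80 m

5043/80 m


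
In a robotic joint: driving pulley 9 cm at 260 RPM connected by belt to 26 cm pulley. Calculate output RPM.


Given: D1 = 9 cm, w1 = 260 RPM, D2 = 26 cm
Using D1*w1 = D2*w2
w2 = D1*w1 / D2
w2 = 9*260 / 26
w2 = 2340 / 26
w2 = 90 RPM

90 RPM


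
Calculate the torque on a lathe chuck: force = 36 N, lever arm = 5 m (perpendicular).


Given: F = 36 N, r = 5 m, angle = 90 deg (perpendicular)
Using tau = F * r * sin(90)
sin(90) = 1
tau = 36 * 5 * 1
tau = 180 Nm

180 Nm


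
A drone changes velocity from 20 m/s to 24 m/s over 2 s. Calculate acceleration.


Given: initial velocity v0 = 20 m/s, final velocity v = 24 m/s, time t = 2 s
Using a = (v - v0) / t
a = (24 - 20) / 2
a = 4 / 2
a = 2 m/s^2

2 m/s^2


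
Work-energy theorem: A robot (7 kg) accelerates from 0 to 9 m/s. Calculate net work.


Given: m = 7 kg, v0 = 0 m/s, v = 9 m/s
Using W = (1/2)*m*(v^2 - v0^2)
v^2 = 9^2 = 81
v0^2 = 0^2 = 0
v^2 - v0^2 = 81 - 0 = 81
W = (1/2)*7*81 = 567/2 J

567/2 J


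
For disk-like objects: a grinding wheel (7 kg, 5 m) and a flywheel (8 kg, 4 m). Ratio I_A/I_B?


Given: M1=7 kg, R1=5 m, M2=8 kg, R2=4 m
For a disk: I = (1/2)*M*R^2, so I_A/I_B = (M1*R1^2)/(M2*R2^2)
M1*R1^2 = 7*25 = 175
M2*R2^2 = 8*16 = 128
I_A/I_B = 175/128 = 175/128

175/128


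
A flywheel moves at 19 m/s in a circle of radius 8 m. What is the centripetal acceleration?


Given: v = 19 m/s, r = 8 m
Using a_c = v^2 / r
a_c = 19^2 / 8
a_c = 361 / 8
a_c = 361/8 m/s^2

361/8 m/s^2


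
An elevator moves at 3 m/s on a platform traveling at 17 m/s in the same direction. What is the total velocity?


Given: object velocity = 3 m/s, platform velocity = 17 m/s (same direction)
Using classical velocity addition: v_total = v_object + v_platform
v_total = 3 + 17
v_total = 20 m/s

20 m/s


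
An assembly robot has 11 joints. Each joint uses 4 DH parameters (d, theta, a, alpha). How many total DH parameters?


Given: 11 joints, 4 DH parameters per joint (d, theta, a, alpha)
Total DH parameters = number_of_joints * 4
Total = 11 * 4
Total = 44

44


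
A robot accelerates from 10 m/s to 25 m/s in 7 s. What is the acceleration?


Given: initial velocity v0 = 10 m/s, final velocity v = 25 m/s, time t = 7 s
Using a = (v - v0) / t
a = (25 - 10) / 7
a = 15 / 7
a = 15/7 m/s^2

15/7 m/s^2


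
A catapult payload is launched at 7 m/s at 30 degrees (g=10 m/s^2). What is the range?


Given: v0 = 7 m/s, theta = 30 deg, g = 10 m/s^2
sin(2*30) = sin(60) = sqrt(3)/2
Using R = v0^2 * sin(2*theta) / g
R = 7^2 * (sqrt(3)/2) / 10
R = 49 * sqrt(3) / 20
R = 49/20*sqrt(3) m

49/20*sqrt(3) m


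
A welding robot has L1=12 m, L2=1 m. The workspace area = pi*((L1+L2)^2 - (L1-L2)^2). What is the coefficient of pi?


Given: L1 = 12, L2 = 1
(L1+L2)^2 = (13)^2 = 169
(L1-L2)^2 = (11)^2 = 121
Difference = 169 - 121 = 48
This equals 4*L1*L2 = 4*12*1 = 48
Workspace area = 48*pi

48


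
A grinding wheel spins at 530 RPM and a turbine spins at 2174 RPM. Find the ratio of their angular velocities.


Given: RPM_A = 530, RPM_B = 2174
omega = 2*pi*RPM/60, so omega_A/omega_B = RPM_A / RPM_B
omega_A/omega_B = 530 / 2174
omega_A/omega_B = 265/1087

265/1087


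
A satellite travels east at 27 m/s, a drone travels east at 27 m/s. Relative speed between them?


Given: v_A = 27 m/s east, v_B = 27 m/s east
Both move in the same direction; relative speed = |v_A - v_B|
|27 - 27| = |0|
= 0 m/s

0 m/s


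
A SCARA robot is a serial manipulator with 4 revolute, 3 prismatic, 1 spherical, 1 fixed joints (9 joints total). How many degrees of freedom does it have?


Given: serial robot with 4 revolute, 3 prismatic, 1 spherical, 1 fixed joints
DOF contribution per joint type: revolute=1, prismatic=1, spherical=3, fixed=0
DOF = 4*1 + 3*1 + 1*3 + 1*0
DOF = 10

10


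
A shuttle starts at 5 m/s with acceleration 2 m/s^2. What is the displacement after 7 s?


Given: v0 = 5 m/s, a = 2 m/s^2, t = 7 s
Using s = v0*t + (1/2)*a*t^2
s = 5*7 + (1/2)*2*7^2
s = 35 + (1/2)*98
s = 35 + 49
s = 84

84 m


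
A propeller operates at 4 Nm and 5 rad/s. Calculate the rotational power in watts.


Given: tau = 4 Nm, omega = 5 rad/s
Using P = tau * omega
P = 4 * 5
P = 20 W

20 W


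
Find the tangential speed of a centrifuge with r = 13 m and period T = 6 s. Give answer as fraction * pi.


Given: radius r = 13 m, period T = 6 s
Using v = 2*pi*r / T
v = 2*pi*13 / 6
v = 26*pi / 6
v = 13/3*pi m/s

13/3*pi m/s


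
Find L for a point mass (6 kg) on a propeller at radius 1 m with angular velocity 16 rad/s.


Given: m = 6 kg, r = 1 m, omega = 16 rad/s
For a point mass: I = m*r^2
I = 6*1^2 = 6*1 = 6
L = I*omega = 6*16
L = 96 kg*m^2/s

96 kg*m^2/s


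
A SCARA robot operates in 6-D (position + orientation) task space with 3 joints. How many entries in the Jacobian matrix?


Given: task space dimension = 6, joints = 3
Jacobian is a 6 x 3 matrix
Total entries = rows * columns
Total = 6 * 3
Total = 18

18


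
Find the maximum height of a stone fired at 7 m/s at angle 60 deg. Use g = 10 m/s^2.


Given: v0 = 7 m/s, theta = 60 deg, g = 10 m/s^2
sin^2(60) = 3/4
Using H = v0^2 * sin^2(theta) / (2*g)
H = 7^2 * 3/4 / (2*10)
H = 49 * 3/4 / 20
H = 147/4 / 20
H = 147/80 m

147/80 m


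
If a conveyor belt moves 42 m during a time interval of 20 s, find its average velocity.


Given: distance d = 42 m, time t = 20 s
Using v = d / t
v = 42 / 20
v = 21/10 m/s

21/10 m/s


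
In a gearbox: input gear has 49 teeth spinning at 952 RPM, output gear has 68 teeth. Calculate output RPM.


Given: N1 = 49 teeth, w1 = 952 RPM, N2 = 68 teeth
Using N1*w1 = N2*w2
w2 = N1*w1 / N2
w2 = 49*952 / 68
w2 = 46648 / 68
w2 = 686 RPM

686 RPM


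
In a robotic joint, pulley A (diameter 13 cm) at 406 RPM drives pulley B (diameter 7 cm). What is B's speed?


Given: D1 = 13 cm, w1 = 406 RPM, D2 = 7 cm
Using D1*w1 = D2*w2
w2 = D1*w1 / D2
w2 = 13*406 / 7
w2 = 5278 / 7
w2 = 754 RPM

754 RPM


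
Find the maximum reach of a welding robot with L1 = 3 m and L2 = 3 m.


Given: L1 = 3 m, L2 = 3 m
For a 2-link planar arm, max reach = L1 + L2 (fully extended)
Max reach = 3 + 3
Max reach = 6 m

6 m


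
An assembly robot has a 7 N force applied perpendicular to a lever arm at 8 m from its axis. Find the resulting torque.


Given: F = 7 N, r = 8 m, angle = 90 deg (perpendicular)
Using tau = F * r * sin(90)
sin(90) = 1
tau = 7 * 8 * 1
tau = 56 Nm

56 Nm


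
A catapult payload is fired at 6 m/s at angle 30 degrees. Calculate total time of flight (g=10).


Given: v0 = 6 m/s, theta = 30 deg, g = 10 m/s^2
sin(30) = 1/2
Using T = 2*v0*sin(theta) / g
T = 2*6*1/2 / 10
T = 6 / 10
T = 3/5 s

3/5 s


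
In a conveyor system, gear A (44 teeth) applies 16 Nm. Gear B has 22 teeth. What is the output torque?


Given: N1 = 44, N2 = 22, T1 = 16 Nm
Using T2/T1 = N2/N1
T2 = T1 * N2 / N1
T2 = 16 * 22 / 44
T2 = 352 / 44
T2 = 8 Nm

8 Nm


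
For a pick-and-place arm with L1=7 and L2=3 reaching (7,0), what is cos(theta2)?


Given: L1 = 7, L2 = 3, target (x, y) = (7, 0)
Using cos(theta2) = (x^2 + y^2 - L1^2 - L2^2) / (2*L1*L2)
x^2 + y^2 = 7^2 + 0 = 49
L1^2 + L2^2 = 49 + 9 = 58
Numerator = 49 - 58 = -9
Denominator = 2*7*3 = 42
cos(theta2) = -9/42 = -3/14

-3/14


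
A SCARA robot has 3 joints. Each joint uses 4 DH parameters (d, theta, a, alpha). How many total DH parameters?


Given: 3 joints, 4 DH parameters per joint (d, theta, a, alpha)
Total DH parameters = number_of_joints * 4
Total = 3 * 4
Total = 12

12


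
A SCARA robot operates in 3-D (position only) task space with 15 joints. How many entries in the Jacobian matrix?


Given: task space dimension = 3, joints = 15
Jacobian is a 3 x 15 matrix
Total entries = rows * columns
Total = 3 * 15
Total = 45

45


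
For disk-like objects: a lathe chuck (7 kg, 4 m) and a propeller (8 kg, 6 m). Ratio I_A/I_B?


Given: M1=7 kg, R1=4 m, M2=8 kg, R2=6 m
For a disk: I = (1/2)*M*R^2, so I_A/I_B = (M1*R1^2)/(M2*R2^2)
M1*R1^2 = 7*16 = 112
M2*R2^2 = 8*36 = 288
I_A/I_B = 112/288 = 7/18

7/18


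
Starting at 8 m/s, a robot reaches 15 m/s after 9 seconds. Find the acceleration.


Given: initial velocity v0 = 8 m/s, final velocity v = 15 m/s, time t = 9 s
Using a = (v - v0) / t
a = (15 - 8) / 9
a = 7 / 9
a = 7/9 m/s^2

7/9 m/s^2


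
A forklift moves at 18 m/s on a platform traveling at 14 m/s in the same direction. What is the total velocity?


Given: object velocity = 18 m/s, platform velocity = 14 m/s (same direction)
Using classical velocity addition: v_total = v_object + v_platform
v_total = 18 + 14
v_total = 32 m/s

32 m/s


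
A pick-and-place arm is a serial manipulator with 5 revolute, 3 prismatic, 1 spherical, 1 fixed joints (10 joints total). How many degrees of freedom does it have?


Given: serial robot with 5 revolute, 3 prismatic, 1 spherical, 1 fixed joints
DOF contribution per joint type: revolute=1, prismatic=1, spherical=3, fixed=0
DOF = 5*1 + 3*1 + 1*3 + 1*0
DOF = 11

11


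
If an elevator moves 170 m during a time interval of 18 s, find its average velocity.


Given: distance d = 170 m, time t = 18 s
Using v = d / t
v = 170 / 18
v = 85/9 m/s

85/9 m/s


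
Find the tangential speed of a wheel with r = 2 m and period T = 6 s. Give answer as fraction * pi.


Given: radius r = 2 m, period T = 6 s
Using v = 2*pi*r / T
v = 2*pi*2 / 6
v = 4*pi / 6
v = 2/3*pi m/s

2/3*pi m/s


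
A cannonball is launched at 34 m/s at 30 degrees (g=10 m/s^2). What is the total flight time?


Given: v0 = 34 m/s, theta = 30 deg, g = 10 m/s^2
sin(30) = 1/2
Using T = 2*v0*sin(theta) / g
T = 2*34*1/2 / 10
T = 34 / 10
T = 17/5 s

17/5 s


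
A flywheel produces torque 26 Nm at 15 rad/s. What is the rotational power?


Given: tau = 26 Nm, omega = 15 rad/s
Using P = tau * omega
P = 26 * 15
P = 390 W

390 W


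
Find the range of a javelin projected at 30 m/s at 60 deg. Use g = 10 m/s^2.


Given: v0 = 30 m/s, theta = 60 deg, g = 10 m/s^2
sin(2*60) = sin(120) = sqrt(3)/2
Using R = v0^2 * sin(2*theta) / g
R = 30^2 * (sqrt(3)/2) / 10
R = 900 * sqrt(3) / 20
R = 45*sqrt(3) m

45*sqrt(3) m


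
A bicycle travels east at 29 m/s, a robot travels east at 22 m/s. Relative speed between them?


Given: v_A = 29 m/s east, v_B = 22 m/s east
Both move in the same direction; relative speed = |v_A - v_B|
|29 - 22| = |7|
= 7 m/s

7 m/s


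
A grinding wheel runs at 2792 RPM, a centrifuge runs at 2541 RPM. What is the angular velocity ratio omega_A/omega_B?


Given: RPM_A = 2792, RPM_B = 2541
omega = 2*pi*RPM/60, so omega_A/omega_B = RPM_A / RPM_B
omega_A/omega_B = 2792 / 2541
omega_A/omega_B = 2792/2541

2792/2541


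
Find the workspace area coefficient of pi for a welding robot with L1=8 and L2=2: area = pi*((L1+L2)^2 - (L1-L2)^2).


Given: L1 = 8, L2 = 2
(L1+L2)^2 = (10)^2 = 100
(L1-L2)^2 = (6)^2 = 36
Difference = 100 - 36 = 64
This equals 4*L1*L2 = 4*8*2 = 64
Workspace area = 64*pi

64


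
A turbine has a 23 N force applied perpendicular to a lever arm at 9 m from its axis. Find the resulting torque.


Given: F = 23 N, r = 9 m, angle = 90 deg (perpendicular)
Using tau = F * r * sin(90)
sin(90) = 1
tau = 23 * 9 * 1
tau = 207 Nm

207 Nm


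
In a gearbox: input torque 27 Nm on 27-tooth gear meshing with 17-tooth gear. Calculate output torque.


Given: N1 = 27, N2 = 17, T1 = 27 Nm
Using T2/T1 = N2/N1
T2 = T1 * N2 / N1
T2 = 27 * 17 / 27
T2 = 459 / 27
T2 = 17 Nm

17 Nm


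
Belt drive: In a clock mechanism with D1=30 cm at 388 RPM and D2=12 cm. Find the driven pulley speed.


Given: D1 = 30 cm, w1 = 388 RPM, D2 = 12 cm
Using D1*w1 = D2*w2
w2 = D1*w1 / D2
w2 = 30*388 / 12
w2 = 11640 / 12
w2 = 970 RPM

970 RPM


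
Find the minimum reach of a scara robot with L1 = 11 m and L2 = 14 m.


Given: L1 = 11 m, L2 = 14 m
For a 2-link planar arm, min reach = |L1 - L2| (second link folded back)
Min reach = |11 - 14|
Min reach = 3 m

3 m


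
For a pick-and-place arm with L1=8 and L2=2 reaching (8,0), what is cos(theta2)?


Given: L1 = 8, L2 = 2, target (x, y) = (8, 0)
Using cos(theta2) = (x^2 + y^2 - L1^2 - L2^2) / (2*L1*L2)
x^2 + y^2 = 8^2 + 0 = 64
L1^2 + L2^2 = 64 + 4 = 68
Numerator = 64 - 68 = -4
Denominator = 2*8*2 = 32
cos(theta2) = -4/32 = -1/8

-1/8


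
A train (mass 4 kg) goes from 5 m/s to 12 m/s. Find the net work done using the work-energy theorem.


Given: m = 4 kg, v0 = 5 m/s, v = 12 m/s
Using W = (1/2)*m*(v^2 - v0^2)
v^2 = 12^2 = 144
v0^2 = 5^2 = 25
v^2 - v0^2 = 144 - 25 = 119
W = (1/2)*4*119 = 238 J

238 J


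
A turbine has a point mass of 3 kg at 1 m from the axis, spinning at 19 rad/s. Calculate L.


Given: m = 3 kg, r = 1 m, omega = 19 rad/s
For a point mass: I = m*r^2
I = 3*1^2 = 3*1 = 3
L = I*omega = 3*19
L = 57 kg*m^2/s

57 kg*m^2/s


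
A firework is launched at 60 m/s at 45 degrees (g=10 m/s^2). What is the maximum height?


Given: v0 = 60 m/s, theta = 45 deg, g = 10 m/s^2
sin^2(45) = 1/2
Using H = v0^2 * sin^2(theta) / (2*g)
H = 60^2 * 1/2 / (2*10)
H = 3600 * 1/2 / 20
H = 1800 / 20
H = 90 m

90 m


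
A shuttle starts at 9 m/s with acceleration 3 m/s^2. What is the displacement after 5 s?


Given: v0 = 9 m/s, a = 3 m/s^2, t = 5 s
Using s = v0*t + (1/2)*a*t^2
s = 9*5 + (1/2)*3*5^2
s = 45 + (1/2)*75
s = 45 + 75/2
s = 165/2

165/2 m


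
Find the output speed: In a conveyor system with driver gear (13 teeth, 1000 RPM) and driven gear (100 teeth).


Given: N1 = 13 teeth, w1 = 1000 RPM, N2 = 100 teeth
Using N1*w1 = N2*w2
w2 = N1*w1 / N2
w2 = 13*1000 / 100
w2 = 13000 / 100
w2 = 130 RPM

130 RPM


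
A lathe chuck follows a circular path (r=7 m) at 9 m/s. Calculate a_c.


Given: v = 9 m/s, r = 7 m
Using a_c = v^2 / r
a_c = 9^2 / 7
a_c = 81 / 7
a_c = 81/7 m/s^2

81/7 m/s^2


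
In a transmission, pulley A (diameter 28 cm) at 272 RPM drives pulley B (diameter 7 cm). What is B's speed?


Given: D1 = 28 cm, w1 = 272 RPM, D2 = 7 cm
Using D1*w1 = D2*w2
w2 = D1*w1 / D2
w2 = 28*272 / 7
w2 = 7616 / 7
w2 = 1088 RPM

1088 RPM


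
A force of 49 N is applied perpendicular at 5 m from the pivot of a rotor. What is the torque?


Given: F = 49 N, r = 5 m, angle = 90 deg (perpendicular)
Using tau = F * r * sin(90)
sin(90) = 1
tau = 49 * 5 * 1
tau = 245 Nm

245 Nm


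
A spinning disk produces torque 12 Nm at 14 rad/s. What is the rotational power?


Given: tau = 12 Nm, omega = 14 rad/s
Using P = tau * omega
P = 12 * 14
P = 168 W

168 W


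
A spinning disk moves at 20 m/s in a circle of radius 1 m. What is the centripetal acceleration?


Given: v = 20 m/s, r = 1 m
Using a_c = v^2 / r
a_c = 20^2 / 1
a_c = 400 / 1
a_c = 400 m/s^2

400 m/s^2


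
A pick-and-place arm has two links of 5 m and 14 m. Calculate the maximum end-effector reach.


Given: L1 = 5 m, L2 = 14 m
For a 2-link planar arm, max reach = L1 + L2 (fully extended)
Max reach = 5 + 14
Max reach = 19 m

19 m


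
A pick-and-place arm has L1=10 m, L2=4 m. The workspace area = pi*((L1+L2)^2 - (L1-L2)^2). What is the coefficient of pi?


Given: L1 = 10, L2 = 4
(L1+L2)^2 = (14)^2 = 196
(L1-L2)^2 = (6)^2 = 36
Difference = 196 - 36 = 160
This equals 4*L1*L2 = 4*10*4 = 160
Workspace area = 160*pi

160


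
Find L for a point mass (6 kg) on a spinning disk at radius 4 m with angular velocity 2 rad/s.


Given: m = 6 kg, r = 4 m, omega = 2 rad/s
For a point mass: I = m*r^2
I = 6*4^2 = 6*16 = 96
L = I*omega = 96*2
L = 192 kg*m^2/s

192 kg*m^2/s


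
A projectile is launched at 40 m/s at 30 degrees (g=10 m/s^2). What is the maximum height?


Given: v0 = 40 m/s, theta = 30 deg, g = 10 m/s^2
sin^2(30) = 1/4
Using H = v0^2 * sin^2(theta) / (2*g)
H = 40^2 * 1/4 / (2*10)
H = 1600 * 1/4 / 20
H = 400 / 20
H = 20 m

20 m


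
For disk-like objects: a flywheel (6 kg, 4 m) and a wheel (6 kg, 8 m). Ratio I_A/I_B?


Given: M1=6 kg, R1=4 m, M2=6 kg, R2=8 m
For a disk: I = (1/2)*M*R^2, so I_A/I_B = (M1*R1^2)/(M2*R2^2)
M1*R1^2 = 6*16 = 96
M2*R2^2 = 6*64 = 384
I_A/I_B = 96/384 = 1/4

1/4


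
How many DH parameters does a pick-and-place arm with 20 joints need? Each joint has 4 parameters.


Given: 20 joints, 4 DH parameters per joint (d, theta, a, alpha)
Total DH parameters = number_of_joints * 4
Total = 20 * 4
Total = 80

80


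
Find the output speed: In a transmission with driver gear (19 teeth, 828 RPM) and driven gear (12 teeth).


Given: N1 = 19 teeth, w1 = 828 RPM, N2 = 12 teeth
Using N1*w1 = N2*w2
w2 = N1*w1 / N2
w2 = 19*828 / 12
w2 = 15732 / 12
w2 = 1311 RPM

1311 RPM


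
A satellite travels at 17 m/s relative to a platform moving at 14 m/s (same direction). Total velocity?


Given: object velocity = 17 m/s, platform velocity = 14 m/s (same direction)
Using classical velocity addition: v_total = v_object + v_platform
v_total = 17 + 14
v_total = 31 m/s

31 m/s


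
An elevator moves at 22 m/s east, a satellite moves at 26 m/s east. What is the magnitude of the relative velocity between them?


Given: v_A = 22 m/s east, v_B = 26 m/s east
Both move in the same direction; relative speed = |v_A - v_B|
|22 - 26| = |-4|
= 4 m/s

4 m/s


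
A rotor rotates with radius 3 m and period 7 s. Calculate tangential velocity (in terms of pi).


Given: radius r = 3 m, period T = 7 s
Using v = 2*pi*r / T
v = 2*pi*3 / 7
v = 6*pi / 7
v = 6/7*pi m/s

6/7*pi m/s


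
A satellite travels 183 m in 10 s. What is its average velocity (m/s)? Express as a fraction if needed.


Given: distance d = 183 m, time t = 10 s
Using v = d / t
v = 183 / 10
v = 183/10 m/s

183/10 m/s


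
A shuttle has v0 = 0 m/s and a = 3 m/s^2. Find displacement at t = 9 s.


Given: v0 = 0 m/s, a = 3 m/s^2, t = 9 s
Using s = v0*t + (1/2)*a*t^2
s = 0*9 + (1/2)*3*9^2
s = 0 + (1/2)*243
s = 0 + 243/2
s = 243/2

243/2 m


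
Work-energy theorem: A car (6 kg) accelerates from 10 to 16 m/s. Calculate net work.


Given: m = 6 kg, v0 = 10 m/s, v = 16 m/s
Using W = (1/2)*m*(v^2 - v0^2)
v^2 = 16^2 = 256
v0^2 = 10^2 = 100
v^2 - v0^2 = 256 - 100 = 156
W = (1/2)*6*156 = 468 J

468 J


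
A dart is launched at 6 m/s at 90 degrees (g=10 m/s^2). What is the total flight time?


Given: v0 = 6 m/s, theta = 90 deg, g = 10 m/s^2
sin(90) = 1
Using T = 2*v0*sin(theta) / g
T = 2*6*1 / 10
T = 12 / 10
T = 6/5 s

6/5 s


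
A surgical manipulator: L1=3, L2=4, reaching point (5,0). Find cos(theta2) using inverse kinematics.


Given: L1 = 3, L2 = 4, target (x, y) = (5, 0)
Using cos(theta2) = (x^2 + y^2 - L1^2 - L2^2) / (2*L1*L2)
x^2 + y^2 = 5^2 + 0 = 25
L1^2 + L2^2 = 9 + 16 = 25
Numerator = 25 - 25 = 0
Denominator = 2*3*4 = 24
cos(theta2) = 0/24 = 0

0


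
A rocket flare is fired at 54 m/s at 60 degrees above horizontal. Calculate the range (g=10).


Given: v0 = 54 m/s, theta = 60 deg, g = 10 m/s^2
sin(2*60) = sin(120) = sqrt(3)/2
Using R = v0^2 * sin(2*theta) / g
R = 54^2 * (sqrt(3)/2) / 10
R = 2916 * sqrt(3) / 20
R = 729/5*sqrt(3) m

729/5*sqrt(3) m


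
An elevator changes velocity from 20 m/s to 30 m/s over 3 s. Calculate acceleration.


Given: initial velocity v0 = 20 m/s, final velocity v = 30 m/s, time t = 3 s
Using a = (v - v0) / t
a = (30 - 20) / 3
a = 10 / 3
a = 10/3 m/s^2

10/3 m/s^2


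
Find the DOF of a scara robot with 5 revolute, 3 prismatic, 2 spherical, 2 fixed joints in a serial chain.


Given: serial robot with 5 revolute, 3 prismatic, 2 spherical, 2 fixed joints
DOF contribution per joint type: revolute=1, prismatic=1, spherical=3, fixed=0
DOF = 5*1 + 3*1 + 2*3 + 2*0
DOF = 14

14


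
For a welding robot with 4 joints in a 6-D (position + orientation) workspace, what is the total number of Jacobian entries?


Given: task space dimension = 6, joints = 4
Jacobian is a 6 x 4 matrix
Total entries = rows * columns
Total = 6 * 4
Total = 24

24


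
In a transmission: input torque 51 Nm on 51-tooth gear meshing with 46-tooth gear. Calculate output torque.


Given: N1 = 51, N2 = 46, T1 = 51 Nm
Using T2/T1 = N2/N1
T2 = T1 * N2 / N1
T2 = 51 * 46 / 51
T2 = 2346 / 51
T2 = 46 Nm

46 Nm


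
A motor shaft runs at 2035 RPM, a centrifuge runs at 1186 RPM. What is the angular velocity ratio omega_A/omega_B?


Given: RPM_A = 2035, RPM_B = 1186
omega = 2*pi*RPM/60, so omega_A/omega_B = RPM_A / RPM_B
omega_A/omega_B = 2035 / 1186
omega_A/omega_B = 2035/1186

2035/1186


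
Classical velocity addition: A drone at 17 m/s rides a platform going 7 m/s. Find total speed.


Given: object velocity = 17 m/s, platform velocity = 7 m/s (same direction)
Using classical velocity addition: v_total = v_object + v_platform
v_total = 17 + 7
v_total = 24 m/s

24 m/s


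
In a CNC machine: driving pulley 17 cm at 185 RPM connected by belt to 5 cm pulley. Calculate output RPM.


Given: D1 = 17 cm, w1 = 185 RPM, D2 = 5 cm
Using D1*w1 = D2*w2
w2 = D1*w1 / D2
w2 = 17*185 / 5
w2 = 3145 / 5
w2 = 629 RPM

629 RPM


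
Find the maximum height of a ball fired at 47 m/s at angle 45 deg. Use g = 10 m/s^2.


Given: v0 = 47 m/s, theta = 45 deg, g = 10 m/s^2
sin^2(45) = 1/2
Using H = v0^2 * sin^2(theta) / (2*g)
H = 47^2 * 1/2 / (2*10)
H = 2209 * 1/2 / 20
H = 2209/2 / 20
H = 2209/40 m

2209/40 m


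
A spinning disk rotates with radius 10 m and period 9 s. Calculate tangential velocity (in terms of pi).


Given: radius r = 10 m, period T = 9 s
Using v = 2*pi*r / T
v = 2*pi*10 / 9
v = 20*pi / 9
v = 20/9*pi m/s

20/9*pi m/s


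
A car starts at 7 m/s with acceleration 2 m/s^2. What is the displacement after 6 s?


Given: v0 = 7 m/s, a = 2 m/s^2, t = 6 s
Using s = v0*t + (1/2)*a*t^2
s = 7*6 + (1/2)*2*6^2
s = 42 + (1/2)*72
s = 42 + 36
s = 78

78 m


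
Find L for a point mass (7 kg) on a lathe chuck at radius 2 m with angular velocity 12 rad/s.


Given: m = 7 kg, r = 2 m, omega = 12 rad/s
For a point mass: I = m*r^2
I = 7*2^2 = 7*4 = 28
L = I*omega = 28*12
L = 336 kg*m^2/s

336 kg*m^2/s


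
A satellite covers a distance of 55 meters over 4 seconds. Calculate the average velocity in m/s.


Given: distance d = 55 m, time t = 4 s
Using v = d / t
v = 55 / 4
v = 55/4 m/s

55/4 m/s


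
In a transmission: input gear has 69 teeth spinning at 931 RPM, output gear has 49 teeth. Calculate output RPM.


Given: N1 = 69 teeth, w1 = 931 RPM, N2 = 49 teeth
Using N1*w1 = N2*w2
w2 = N1*w1 / N2
w2 = 69*931 / 49
w2 = 64239 / 49
w2 = 1311 RPM

1311 RPM


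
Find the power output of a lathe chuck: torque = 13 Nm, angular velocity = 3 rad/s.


Given: tau = 13 Nm, omega = 3 rad/s
Using P = tau * omega
P = 13 * 3
P = 39 W

39 W


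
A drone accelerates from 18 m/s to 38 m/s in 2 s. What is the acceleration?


Given: initial velocity v0 = 18 m/s, final velocity v = 38 m/s, time t = 2 s
Using a = (v - v0) / t
a = (38 - 18) / 2
a = 20 / 2
a = 10 m/s^2

10 m/s^2


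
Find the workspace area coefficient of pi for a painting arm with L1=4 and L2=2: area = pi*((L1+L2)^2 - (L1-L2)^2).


Given: L1 = 4, L2 = 2
(L1+L2)^2 = (6)^2 = 36
(L1-L2)^2 = (2)^2 = 4
Difference = 36 - 4 = 32
This equals 4*L1*L2 = 4*4*2 = 32
Workspace area = 32*pi

32


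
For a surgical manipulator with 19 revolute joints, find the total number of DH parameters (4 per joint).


Given: 19 joints, 4 DH parameters per joint (d, theta, a, alpha)
Total DH parameters = number_of_joints * 4
Total = 19 * 4
Total = 76

76


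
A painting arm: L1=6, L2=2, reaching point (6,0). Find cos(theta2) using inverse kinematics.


Given: L1 = 6, L2 = 2, target (x, y) = (6, 0)
Using cos(theta2) = (x^2 + y^2 - L1^2 - L2^2) / (2*L1*L2)
x^2 + y^2 = 6^2 + 0 = 36
L1^2 + L2^2 = 36 + 4 = 40
Numerator = 36 - 40 = -4
Denominator = 2*6*2 = 24
cos(theta2) = -4/24 = -1/6

-1/6


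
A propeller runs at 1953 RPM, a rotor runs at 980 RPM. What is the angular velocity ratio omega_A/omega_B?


Given: RPM_A = 1953, RPM_B = 980
omega = 2*pi*RPM/60, so omega_A/omega_B = RPM_A / RPM_B
omega_A/omega_B = 1953 / 980
omega_A/omega_B = 279/140

279/140


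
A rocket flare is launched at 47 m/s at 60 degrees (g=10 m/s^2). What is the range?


Given: v0 = 47 m/s, theta = 60 deg, g = 10 m/s^2
sin(2*60) = sin(120) = sqrt(3)/2
Using R = v0^2 * sin(2*theta) / g
R = 47^2 * (sqrt(3)/2) / 10
R = 2209 * sqrt(3) / 20
R = 2209/20*sqrt(3) m

2209/20*sqrt(3) m


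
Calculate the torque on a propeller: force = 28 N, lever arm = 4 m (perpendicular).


Given: F = 28 N, r = 4 m, angle = 90 deg (perpendicular)
Using tau = F * r * sin(90)
sin(90) = 1
tau = 28 * 4 * 1
tau = 112 Nm

112 Nm


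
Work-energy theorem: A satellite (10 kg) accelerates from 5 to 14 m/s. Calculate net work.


Given: m = 10 kg, v0 = 5 m/s, v = 14 m/s
Using W = (1/2)*m*(v^2 - v0^2)
v^2 = 14^2 = 196
v0^2 = 5^2 = 25
v^2 - v0^2 = 196 - 25 = 171
W = (1/2)*10*171 = 855 J

855 J


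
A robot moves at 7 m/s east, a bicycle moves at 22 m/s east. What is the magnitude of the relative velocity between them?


Given: v_A = 7 m/s east, v_B = 22 m/s east
Both move in the same direction; relative speed = |v_A - v_B|
|7 - 22| = |-15|
= 15 m/s

15 m/s


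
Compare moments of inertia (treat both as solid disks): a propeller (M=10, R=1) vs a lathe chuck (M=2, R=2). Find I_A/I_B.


Given: M1=10 kg, R1=1 m, M2=2 kg, R2=2 m
For a disk: I = (1/2)*M*R^2, so I_A/I_B = (M1*R1^2)/(M2*R2^2)
M1*R1^2 = 10*1 = 10
M2*R2^2 = 2*4 = 8
I_A/I_B = 10/8 = 5/4

5/4


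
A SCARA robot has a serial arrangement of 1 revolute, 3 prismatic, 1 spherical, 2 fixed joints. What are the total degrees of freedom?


Given: serial robot with 1 revolute, 3 prismatic, 1 spherical, 2 fixed joints
DOF contribution per joint type: revolute=1, prismatic=1, spherical=3, fixed=0
DOF = 1*1 + 3*1 + 1*3 + 2*0
DOF = 7

7


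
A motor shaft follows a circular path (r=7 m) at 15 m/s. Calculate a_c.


Given: v = 15 m/s, r = 7 m
Using a_c = v^2 / r
a_c = 15^2 / 7
a_c = 225 / 7
a_c = 225/7 m/s^2

225/7 m/s^2


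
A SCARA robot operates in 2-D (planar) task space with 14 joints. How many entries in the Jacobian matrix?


Given: task space dimension = 2, joints = 14
Jacobian is a 2 x 14 matrix
Total entries = rows * columns
Total = 2 * 14
Total = 28

28


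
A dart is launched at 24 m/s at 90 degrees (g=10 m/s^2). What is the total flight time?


Given: v0 = 24 m/s, theta = 90 deg, g = 10 m/s^2
sin(90) = 1
Using T = 2*v0*sin(theta) / g
T = 2*24*1 / 10
T = 48 / 10
T = 24/5 s

24/5 s


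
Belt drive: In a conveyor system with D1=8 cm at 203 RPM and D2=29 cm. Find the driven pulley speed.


Given: D1 = 8 cm, w1 = 203 RPM, D2 = 29 cm
Using D1*w1 = D2*w2
w2 = D1*w1 / D2
w2 = 8*203 / 29
w2 = 1624 / 29
w2 = 56 RPM

56 RPM


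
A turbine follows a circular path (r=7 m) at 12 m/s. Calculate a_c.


Given: v = 12 m/s, r = 7 m
Using a_c = v^2 / r
a_c = 12^2 / 7
a_c = 144 / 7
a_c = 144/7 m/s^2

144/7 m/s^2


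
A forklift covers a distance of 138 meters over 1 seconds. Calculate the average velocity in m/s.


Given: distance d = 138 m, time t = 1 s
Using v = d / t
v = 138 / 1
v = 138 m/s

138 m/s


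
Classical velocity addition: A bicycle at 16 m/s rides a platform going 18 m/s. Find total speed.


Given: object velocity = 16 m/s, platform velocity = 18 m/s (same direction)
Using classical velocity addition: v_total = v_object + v_platform
v_total = 16 + 18
v_total = 34 m/s

34 m/s


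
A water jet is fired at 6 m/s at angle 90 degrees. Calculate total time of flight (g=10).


Given: v0 = 6 m/s, theta = 90 deg, g = 10 m/s^2
sin(90) = 1
Using T = 2*v0*sin(theta) / g
T = 2*6*1 / 10
T = 12 / 10
T = 6/5 s

6/5 s


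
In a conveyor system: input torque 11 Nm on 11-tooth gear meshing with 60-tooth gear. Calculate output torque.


Given: N1 = 11, N2 = 60, T1 = 11 Nm
Using T2/T1 = N2/N1
T2 = T1 * N2 / N1
T2 = 11 * 60 / 11
T2 = 660 / 11
T2 = 60 Nm

60 Nm


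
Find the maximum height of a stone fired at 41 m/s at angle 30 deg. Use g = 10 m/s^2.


Given: v0 = 41 m/s, theta = 30 deg, g = 10 m/s^2
sin^2(30) = 1/4
Using H = v0^2 * sin^2(theta) / (2*g)
H = 41^2 * 1/4 / (2*10)
H = 1681 * 1/4 / 20
H = 1681/4 / 20
H = 1681/80 m

1681/80 m


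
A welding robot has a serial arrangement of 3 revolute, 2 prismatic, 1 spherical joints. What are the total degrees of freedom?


Given: serial robot with 3 revolute, 2 prismatic, 1 spherical joints
DOF contribution per joint type: revolute=1, prismatic=1, spherical=3, fixed=0
DOF = 3*1 + 2*1 + 1*3
DOF = 8

8


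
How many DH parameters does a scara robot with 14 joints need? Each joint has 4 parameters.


Given: 14 joints, 4 DH parameters per joint (d, theta, a, alpha)
Total DH parameters = number_of_joints * 4
Total = 14 * 4
Total = 56

56


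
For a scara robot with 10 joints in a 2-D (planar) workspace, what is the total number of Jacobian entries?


Given: task space dimension = 2, joints = 10
Jacobian is a 2 x 10 matrix
Total entries = rows * columns
Total = 2 * 10
Total = 20

20


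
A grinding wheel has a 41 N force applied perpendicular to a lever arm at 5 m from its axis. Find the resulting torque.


Given: F = 41 N, r = 5 m, angle = 90 deg (perpendicular)
Using tau = F * r * sin(90)
sin(90) = 1
tau = 41 * 5 * 1
tau = 205 Nm

205 Nm


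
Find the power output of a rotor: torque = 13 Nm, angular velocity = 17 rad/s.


Given: tau = 13 Nm, omega = 17 rad/s
Using P = tau * omega
P = 13 * 17
P = 221 W

221 W


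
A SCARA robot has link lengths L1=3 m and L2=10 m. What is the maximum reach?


Given: L1 = 3 m, L2 = 10 m
For a 2-link planar arm, max reach = L1 + L2 (fully extended)
Max reach = 3 + 10
Max reach = 13 m

13 m


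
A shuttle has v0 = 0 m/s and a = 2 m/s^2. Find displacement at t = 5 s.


Given: v0 = 0 m/s, a = 2 m/s^2, t = 5 s
Using s = v0*t + (1/2)*a*t^2
s = 0*5 + (1/2)*2*5^2
s = 0 + (1/2)*50
s = 0 + 25
s = 25

25 m


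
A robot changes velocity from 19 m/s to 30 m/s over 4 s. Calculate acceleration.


Given: initial velocity v0 = 19 m/s, final velocity v = 30 m/s, time t = 4 s
Using a = (v - v0) / t
a = (30 - 19) / 4
a = 11 / 4
a = 11/4 m/s^2

11/4 m/s^2


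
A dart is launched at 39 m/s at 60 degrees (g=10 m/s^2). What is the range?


Given: v0 = 39 m/s, theta = 60 deg, g = 10 m/s^2
sin(2*60) = sin(120) = sqrt(3)/2
Using R = v0^2 * sin(2*theta) / g
R = 39^2 * (sqrt(3)/2) / 10
R = 1521 * sqrt(3) / 20
R = 1521/20*sqrt(3) m

1521/20*sqrt(3) m


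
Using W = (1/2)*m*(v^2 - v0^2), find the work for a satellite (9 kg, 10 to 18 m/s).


Given: m = 9 kg, v0 = 10 m/s, v = 18 m/s
Using W = (1/2)*m*(v^2 - v0^2)
v^2 = 18^2 = 324
v0^2 = 10^2 = 100
v^2 - v0^2 = 324 - 100 = 224
W = (1/2)*9*224 = 1008 J

1008 J


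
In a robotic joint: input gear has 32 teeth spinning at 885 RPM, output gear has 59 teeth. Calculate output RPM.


Given: N1 = 32 teeth, w1 = 885 RPM, N2 = 59 teeth
Using N1*w1 = N2*w2
w2 = N1*w1 / N2
w2 = 32*885 / 59
w2 = 28320 / 59
w2 = 480 RPM

480 RPM


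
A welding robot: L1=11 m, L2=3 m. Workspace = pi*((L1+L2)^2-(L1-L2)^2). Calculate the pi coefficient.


Given: L1 = 11, L2 = 3
(L1+L2)^2 = (14)^2 = 196
(L1-L2)^2 = (8)^2 = 64
Difference = 196 - 64 = 132
This equals 4*L1*L2 = 4*11*3 = 132
Workspace area = 132*pi

132


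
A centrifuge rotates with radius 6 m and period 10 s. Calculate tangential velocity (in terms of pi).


Given: radius r = 6 m, period T = 10 s
Using v = 2*pi*r / T
v = 2*pi*6 / 10
v = 12*pi / 10
v = 6/5*pi m/s

6/5*pi m/s


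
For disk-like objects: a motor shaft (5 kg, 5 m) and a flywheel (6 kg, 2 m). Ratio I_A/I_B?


Given: M1=5 kg, R1=5 m, M2=6 kg, R2=2 m
For a disk: I = (1/2)*M*R^2, so I_A/I_B = (M1*R1^2)/(M2*R2^2)
M1*R1^2 = 5*25 = 125
M2*R2^2 = 6*4 = 24
I_A/I_B = 125/24 = 125/24

125/24


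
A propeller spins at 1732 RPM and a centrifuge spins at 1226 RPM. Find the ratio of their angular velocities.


Given: RPM_A = 1732, RPM_B = 1226
omega = 2*pi*RPM/60, so omega_A/omega_B = RPM_A / RPM_B
omega_A/omega_B = 1732 / 1226
omega_A/omega_B = 866/613

866/613


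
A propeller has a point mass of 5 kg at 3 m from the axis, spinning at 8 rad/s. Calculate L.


Given: m = 5 kg, r = 3 m, omega = 8 rad/s
For a point mass: I = m*r^2
I = 5*3^2 = 5*9 = 45
L = I*omega = 45*8
L = 360 kg*m^2/s

360 kg*m^2/s


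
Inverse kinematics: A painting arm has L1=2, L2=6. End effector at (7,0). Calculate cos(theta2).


Given: L1 = 2, L2 = 6, target (x, y) = (7, 0)
Using cos(theta2) = (x^2 + y^2 - L1^2 - L2^2) / (2*L1*L2)
x^2 + y^2 = 7^2 + 0 = 49
L1^2 + L2^2 = 4 + 36 = 40
Numerator = 49 - 40 = 9
Denominator = 2*2*6 = 24
cos(theta2) = 9/24 = 3/8

3/8


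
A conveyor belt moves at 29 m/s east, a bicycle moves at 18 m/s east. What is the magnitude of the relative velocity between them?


Given: v_A = 29 m/s east, v_B = 18 m/s east
Both move in the same direction; relative speed = |v_A - v_B|
|29 - 18| = |11|
= 11 m/s

11 m/s


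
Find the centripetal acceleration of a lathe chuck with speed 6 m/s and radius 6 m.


Given: v = 6 m/s, r = 6 m
Using a_c = v^2 / r
a_c = 6^2 / 6
a_c = 36 / 6
a_c = 6 m/s^2

6 m/s^2


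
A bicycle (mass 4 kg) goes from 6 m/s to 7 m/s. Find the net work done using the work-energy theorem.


Given: m = 4 kg, v0 = 6 m/s, v = 7 m/s
Using W = (1/2)*m*(v^2 - v0^2)
v^2 = 7^2 = 49
v0^2 = 6^2 = 36
v^2 - v0^2 = 49 - 36 = 13
W = (1/2)*4*13 = 26 J

26 J
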